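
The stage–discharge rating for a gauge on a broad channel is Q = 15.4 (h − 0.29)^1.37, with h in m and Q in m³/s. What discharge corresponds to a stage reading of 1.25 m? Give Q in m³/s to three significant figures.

14.6 m³/s

Q = 15.4 × (1.25 − 0.29)^1.37 = 15.4 × 0.96^1.37 = 14.56 m³/s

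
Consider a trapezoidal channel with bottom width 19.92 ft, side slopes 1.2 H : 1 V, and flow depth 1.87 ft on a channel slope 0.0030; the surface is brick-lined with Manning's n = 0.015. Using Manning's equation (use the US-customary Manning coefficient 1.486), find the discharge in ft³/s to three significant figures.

A = (b + z·y)·y = (19.92 + 1.2×1.87)×1.87 = 41.45 ft²
P = b + 2y√(1+z²) = 19.92 + 2×1.87×√(1+1.2²) = 25.76 ft
R = A/P = 41.45/25.76 = 1.609 ft
Q = (1.486/n)·A·R^(2/3)·S^(1/2) = (1.486/0.015) × 41.45 × 1.609^(2/3) × 0.0030^(1/2) = 308.8 ft³/s

309 ft³/s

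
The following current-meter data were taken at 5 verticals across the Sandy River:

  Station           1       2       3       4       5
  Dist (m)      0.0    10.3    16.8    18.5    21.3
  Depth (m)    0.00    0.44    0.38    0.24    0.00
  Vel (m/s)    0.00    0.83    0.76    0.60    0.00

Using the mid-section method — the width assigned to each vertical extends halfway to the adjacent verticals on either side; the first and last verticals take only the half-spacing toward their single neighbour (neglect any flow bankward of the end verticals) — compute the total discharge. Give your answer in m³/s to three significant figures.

4.58 m³/s

w_2 = (16.8 − 0.0)/2 = 8.4 m; q_2 = 0.83 × 0.44 × 8.4 = 3.068 m³/s
w_3 = (18.5 − 10.3)/2 = 4.1 m; q_3 = 0.76 × 0.38 × 4.1 = 1.184 m³/s
w_4 = (21.3 − 16.8)/2 = 2.25 m; q_4 = 0.60 × 0.24 × 2.25 = 0.3240 m³/s
Stations 1, 5 contribute zero (depth or velocity is 0).
Q = Σ qᵢ = 4.576 m³/s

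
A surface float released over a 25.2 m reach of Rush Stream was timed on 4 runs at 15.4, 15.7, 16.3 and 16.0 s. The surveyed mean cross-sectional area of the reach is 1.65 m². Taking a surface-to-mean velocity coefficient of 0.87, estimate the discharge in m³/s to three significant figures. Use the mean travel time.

t̄ = (15.4 + 15.7 + 16.3 + 16.0) / 4 = 15.85 s
v_surface = L / t̄ = 25.2 / 15.85 = 1.590 m/s
v_mean = 0.87 × 1.590 = 1.383 m/s
Q = A × v_mean = 1.65 × 1.383 = 2.282 m³/s

2.28 m³/s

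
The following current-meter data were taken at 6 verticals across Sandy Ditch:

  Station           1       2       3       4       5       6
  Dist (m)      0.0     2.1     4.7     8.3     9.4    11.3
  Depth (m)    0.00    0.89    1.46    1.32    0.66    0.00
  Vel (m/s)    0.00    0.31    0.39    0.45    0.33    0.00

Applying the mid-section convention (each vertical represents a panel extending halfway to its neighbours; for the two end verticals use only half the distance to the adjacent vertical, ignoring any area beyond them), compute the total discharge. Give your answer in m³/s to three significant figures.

4.14 m³/s

w_2 = (4.7 − 0.0)/2 = 2.35 m; q_2 = 0.31 × 0.89 × 2.35 = 0.6484 m³/s
w_3 = (8.3 − 2.1)/2 = 3.1 m; q_3 = 0.39 × 1.46 × 3.1 = 1.765 m³/s
w_4 = (9.4 − 4.7)/2 = 2.35 m; q_4 = 0.45 × 1.32 × 2.35 = 1.396 m³/s
w_5 = (11.3 − 8.3)/2 = 1.5 m; q_5 = 0.33 × 0.66 × 1.5 = 0.3267 m³/s
Stations 1, 6 contribute zero (depth or velocity is 0).
Q = Σ qᵢ = 4.136 m³/s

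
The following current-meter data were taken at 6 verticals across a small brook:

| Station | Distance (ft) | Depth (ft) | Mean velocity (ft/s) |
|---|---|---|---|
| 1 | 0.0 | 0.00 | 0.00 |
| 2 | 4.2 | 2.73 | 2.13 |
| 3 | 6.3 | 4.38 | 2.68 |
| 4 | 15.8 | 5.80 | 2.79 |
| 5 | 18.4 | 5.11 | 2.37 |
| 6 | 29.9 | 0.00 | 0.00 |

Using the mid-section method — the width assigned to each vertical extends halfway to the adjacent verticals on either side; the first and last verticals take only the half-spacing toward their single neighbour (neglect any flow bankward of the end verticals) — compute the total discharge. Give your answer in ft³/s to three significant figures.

w_2 = (6.3 − 0.0)/2 = 3.15 ft; q_2 = 2.13 × 2.73 × 3.15 = 18.32 ft³/s
w_3 = (15.8 − 4.2)/2 = 5.8 ft; q_3 = 2.68 × 4.38 × 5.8 = 68.08 ft³/s
w_4 = (18.4 − 6.3)/2 = 6.05 ft; q_4 = 2.79 × 5.80 × 6.05 = 97.90 ft³/s
w_5 = (29.9 − 15.8)/2 = 7.05 ft; q_5 = 2.37 × 5.11 × 7.05 = 85.38 ft³/s
Stations 1, 6 contribute zero (depth or velocity is 0).
Q = Σ qᵢ = 269.7 ft³/s

270 ft³/s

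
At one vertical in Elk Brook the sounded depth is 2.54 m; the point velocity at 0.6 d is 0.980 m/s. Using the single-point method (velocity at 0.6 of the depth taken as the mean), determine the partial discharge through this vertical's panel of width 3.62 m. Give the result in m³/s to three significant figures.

v̄ = v₀.₆ = 0.980 m/s
q = v̄ × d × w = 0.9800 × 2.54 × 3.62 = 9.011 m³/s

9.01 m³/s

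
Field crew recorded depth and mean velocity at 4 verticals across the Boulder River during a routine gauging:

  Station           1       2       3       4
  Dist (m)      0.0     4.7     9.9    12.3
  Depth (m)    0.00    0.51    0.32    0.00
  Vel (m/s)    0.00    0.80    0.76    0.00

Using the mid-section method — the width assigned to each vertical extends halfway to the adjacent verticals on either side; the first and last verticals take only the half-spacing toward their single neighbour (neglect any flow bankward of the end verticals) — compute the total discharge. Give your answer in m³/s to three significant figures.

2.94 m³/s

w_2 = (9.9 − 0.0)/2 = 4.95 m; q_2 = 0.80 × 0.51 × 4.95 = 2.020 m³/s
w_3 = (12.3 − 4.7)/2 = 3.8 m; q_3 = 0.76 × 0.32 × 3.8 = 0.9242 m³/s
Stations 1, 4 contribute zero (depth or velocity is 0).
Q = Σ qᵢ = 2.944 m³/s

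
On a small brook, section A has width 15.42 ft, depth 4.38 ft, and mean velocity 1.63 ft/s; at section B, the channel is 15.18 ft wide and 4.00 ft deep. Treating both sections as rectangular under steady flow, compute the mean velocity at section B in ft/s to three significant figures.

1.81 ft/s

Q = A₁V₁ = (15.42×4.38) × 1.63 = 110.1 ft³/s
A₂ = 15.18 × 4.00 = 60.72 ft²
V₂ = Q/A₂ = 110.1/60.72 = 1.813 ft/s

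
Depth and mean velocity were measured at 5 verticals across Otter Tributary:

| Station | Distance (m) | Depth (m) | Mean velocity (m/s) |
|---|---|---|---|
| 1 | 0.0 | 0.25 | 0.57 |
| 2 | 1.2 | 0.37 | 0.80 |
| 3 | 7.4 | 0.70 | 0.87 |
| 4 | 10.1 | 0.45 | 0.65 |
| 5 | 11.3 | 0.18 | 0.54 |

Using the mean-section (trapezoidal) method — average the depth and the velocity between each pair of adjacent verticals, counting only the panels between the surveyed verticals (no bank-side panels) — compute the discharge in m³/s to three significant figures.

4.43 m³/s

Panel 1-2: Δb = 1.2 m, d̄ = (0.25+0.37)/2 = 0.31, v̄ = (0.57+0.80)/2 = 0.685 → q = 1.2×0.31×0.685 = 0.2548 m³/s
Panel 2-3: Δb = 6.2 m, d̄ = (0.37+0.70)/2 = 0.535, v̄ = (0.80+0.87)/2 = 0.835 → q = 6.2×0.535×0.835 = 2.770 m³/s
Panel 3-4: Δb = 2.7 m, d̄ = (0.70+0.45)/2 = 0.575, v̄ = (0.87+0.65)/2 = 0.76 → q = 2.7×0.575×0.76 = 1.180 m³/s
Panel 4-5: Δb = 1.2 m, d̄ = (0.45+0.18)/2 = 0.315, v̄ = (0.65+0.54)/2 = 0.595 → q = 1.2×0.315×0.595 = 0.2249 m³/s
Q = Σ q = 4.429 m³/s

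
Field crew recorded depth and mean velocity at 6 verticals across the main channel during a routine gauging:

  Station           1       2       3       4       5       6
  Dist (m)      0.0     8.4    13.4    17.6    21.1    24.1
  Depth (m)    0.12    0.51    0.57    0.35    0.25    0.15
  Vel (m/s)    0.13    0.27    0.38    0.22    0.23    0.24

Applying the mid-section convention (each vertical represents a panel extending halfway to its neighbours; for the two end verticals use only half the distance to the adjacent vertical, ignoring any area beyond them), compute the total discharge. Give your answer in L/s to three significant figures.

w_1 = (8.4 − 0.0)/2 = 4.2 m; q_1 = 0.13 × 0.12 × 4.2 = 0.06552 m³/s
w_2 = (13.4 − 0.0)/2 = 6.7 m; q_2 = 0.27 × 0.51 × 6.7 = 0.9226 m³/s
w_3 = (17.6 − 8.4)/2 = 4.6 m; q_3 = 0.38 × 0.57 × 4.6 = 0.9964 m³/s
w_4 = (21.1 − 13.4)/2 = 3.85 m; q_4 = 0.22 × 0.35 × 3.85 = 0.2965 m³/s
w_5 = (24.1 − 17.6)/2 = 3.25 m; q_5 = 0.23 × 0.25 × 3.25 = 0.1869 m³/s
w_6 = (24.1 − 21.1)/2 = 1.5 m; q_6 = 0.24 × 0.15 × 1.5 = 0.05400 m³/s
Q = Σ qᵢ = 2.522 m³/s
= 2.522 × 1000 = 2522 L/s

2520 L/s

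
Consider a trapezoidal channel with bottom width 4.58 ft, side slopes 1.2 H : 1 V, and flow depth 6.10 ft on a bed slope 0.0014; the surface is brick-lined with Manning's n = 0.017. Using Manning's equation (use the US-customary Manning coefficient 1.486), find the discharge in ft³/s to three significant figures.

A = (b + z·y)·y = (4.58 + 1.2×6.10)×6.10 = 72.59 ft²
P = b + 2y√(1+z²) = 4.58 + 2×6.10×√(1+1.2²) = 23.64 ft
R = A/P = 72.59/23.64 = 3.071 ft
Q = (1.486/n)·A·R^(2/3)·S^(1/2) = (1.486/0.017) × 72.59 × 3.071^(2/3) × 0.0014^(1/2) = 501.6 ft³/s

502 ft³/s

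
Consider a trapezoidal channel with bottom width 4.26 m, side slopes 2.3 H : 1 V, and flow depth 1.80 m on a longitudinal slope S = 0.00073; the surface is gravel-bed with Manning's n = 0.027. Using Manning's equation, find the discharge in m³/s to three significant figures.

A = (b + z·y)·y = (4.26 + 2.3×1.80)×1.80 = 15.12 m²
P = b + 2y√(1+z²) = 4.26 + 2×1.80×√(1+2.3²) = 13.29 m
R = A/P = 15.12/13.29 = 1.138 m
Q = (1/n)·A·R^(2/3)·S^(1/2) = (1/0.027) × 15.12 × 1.138^(2/3) × 0.00073^(1/2) = 16.49 m³/s

16.5 m³/s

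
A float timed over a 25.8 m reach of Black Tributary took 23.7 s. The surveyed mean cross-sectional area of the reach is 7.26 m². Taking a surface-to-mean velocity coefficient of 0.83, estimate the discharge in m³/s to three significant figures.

v_surface = L / t̄ = 25.8 / 23.7 = 1.089 m/s
v_mean = 0.83 × 1.089 = 0.9035 m/s
Q = A × v_mean = 7.26 × 0.9035 = 6.560 m³/s

6.56 m³/s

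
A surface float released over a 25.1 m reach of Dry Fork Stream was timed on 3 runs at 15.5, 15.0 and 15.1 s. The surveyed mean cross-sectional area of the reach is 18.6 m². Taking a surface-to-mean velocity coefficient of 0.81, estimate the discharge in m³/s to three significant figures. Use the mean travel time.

t̄ = (15.5 + 15.0 + 15.1) / 3 = 15.2 s
v_surface = L / t̄ = 25.1 / 15.2 = 1.651 m/s
v_mean = 0.81 × 1.651 = 1.338 m/s
Q = A × v_mean = 18.6 × 1.338 = 24.88 m³/s

24.9 m³/s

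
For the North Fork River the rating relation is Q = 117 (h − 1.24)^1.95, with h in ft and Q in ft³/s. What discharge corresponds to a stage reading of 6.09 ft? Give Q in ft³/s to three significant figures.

2540 ft³/s

Q = 117 × (6.09 − 1.24)^1.95 = 117 × 4.85^1.95 = 2543 ft³/s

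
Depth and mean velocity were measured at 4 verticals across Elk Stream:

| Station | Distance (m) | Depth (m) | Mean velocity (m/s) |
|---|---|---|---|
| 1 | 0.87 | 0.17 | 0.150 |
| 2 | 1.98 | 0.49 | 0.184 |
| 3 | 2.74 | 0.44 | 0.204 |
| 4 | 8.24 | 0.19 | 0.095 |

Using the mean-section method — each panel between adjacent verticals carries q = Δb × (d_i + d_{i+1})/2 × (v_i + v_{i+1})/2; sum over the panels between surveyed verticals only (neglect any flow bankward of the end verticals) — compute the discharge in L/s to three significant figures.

Panel 1-2: Δb = 1.11 m, d̄ = (0.17+0.49)/2 = 0.33, v̄ = (0.150+0.184)/2 = 0.167 → q = 1.11×0.33×0.167 = 0.06117 m³/s
Panel 2-3: Δb = 0.76 m, d̄ = (0.49+0.44)/2 = 0.465, v̄ = (0.184+0.204)/2 = 0.194 → q = 0.76×0.465×0.194 = 0.06856 m³/s
Panel 3-4: Δb = 5.5 m, d̄ = (0.44+0.19)/2 = 0.315, v̄ = (0.204+0.095)/2 = 0.1495 → q = 5.5×0.315×0.1495 = 0.2590 m³/s
Q = Σ q = 0.3887 m³/s
= 0.3887 × 1000 = 388.7 L/s

389 L/s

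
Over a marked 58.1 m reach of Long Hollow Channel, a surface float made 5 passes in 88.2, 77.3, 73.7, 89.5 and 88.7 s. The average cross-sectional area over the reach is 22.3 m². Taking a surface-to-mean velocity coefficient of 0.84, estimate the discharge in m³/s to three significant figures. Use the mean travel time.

t̄ = (88.2 + 77.3 + 73.7 + 89.5 + 88.7) / 5 = 83.48 s
v_surface = L / t̄ = 58.1 / 83.48 = 0.6960 m/s
v_mean = 0.84 × 0.6960 = 0.5846 m/s
Q = A × v_mean = 22.3 × 0.5846 = 13.04 m³/s

13.0 m³/s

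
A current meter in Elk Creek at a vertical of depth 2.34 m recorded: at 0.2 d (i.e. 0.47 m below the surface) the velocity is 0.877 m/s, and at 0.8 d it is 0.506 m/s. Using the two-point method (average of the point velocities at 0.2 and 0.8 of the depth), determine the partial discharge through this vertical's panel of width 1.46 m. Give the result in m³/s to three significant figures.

2.36 m³/s

v̄ = (0.877 + 0.506) / 2 = 0.6915 m/s
q = v̄ × d × w = 0.6915 × 2.34 × 1.46 = 2.362 m³/s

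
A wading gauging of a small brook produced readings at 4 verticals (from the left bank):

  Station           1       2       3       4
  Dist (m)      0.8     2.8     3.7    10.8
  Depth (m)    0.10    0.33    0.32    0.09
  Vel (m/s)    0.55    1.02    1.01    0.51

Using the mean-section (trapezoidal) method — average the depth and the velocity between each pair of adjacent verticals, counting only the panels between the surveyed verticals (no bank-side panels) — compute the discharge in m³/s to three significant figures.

Panel 1-2: Δb = 2 m, d̄ = (0.10+0.33)/2 = 0.215, v̄ = (0.55+1.02)/2 = 0.785 → q = 2×0.215×0.785 = 0.3376 m³/s
Panel 2-3: Δb = 0.9 m, d̄ = (0.33+0.32)/2 = 0.325, v̄ = (1.02+1.01)/2 = 1.015 → q = 0.9×0.325×1.015 = 0.2969 m³/s
Panel 3-4: Δb = 7.1 m, d̄ = (0.32+0.09)/2 = 0.205, v̄ = (1.01+0.51)/2 = 0.76 → q = 7.1×0.205×0.76 = 1.106 m³/s
Q = Σ q = 1.741 m³/s

1.74 m³/s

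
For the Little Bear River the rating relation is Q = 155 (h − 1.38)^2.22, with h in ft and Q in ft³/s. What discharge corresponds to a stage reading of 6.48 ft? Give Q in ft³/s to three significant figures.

5770 ft³/s

Q = 155 × (6.48 − 1.38)^2.22 = 155 × 5.1^2.22 = 5769 ft³/s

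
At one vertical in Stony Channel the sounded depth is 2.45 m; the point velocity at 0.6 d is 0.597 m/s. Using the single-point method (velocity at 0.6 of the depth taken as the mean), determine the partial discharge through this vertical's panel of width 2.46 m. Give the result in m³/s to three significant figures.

3.60 m³/s

v̄ = v₀.₆ = 0.597 m/s
q = v̄ × d × w = 0.5970 × 2.45 × 2.46 = 3.598 m³/s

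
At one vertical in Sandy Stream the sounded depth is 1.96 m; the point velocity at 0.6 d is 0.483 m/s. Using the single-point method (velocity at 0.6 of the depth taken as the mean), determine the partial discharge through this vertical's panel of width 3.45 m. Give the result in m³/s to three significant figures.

v̄ = v₀.₆ = 0.483 m/s
q = v̄ × d × w = 0.4830 × 1.96 × 3.45 = 3.266 m³/s

3.27 m³/s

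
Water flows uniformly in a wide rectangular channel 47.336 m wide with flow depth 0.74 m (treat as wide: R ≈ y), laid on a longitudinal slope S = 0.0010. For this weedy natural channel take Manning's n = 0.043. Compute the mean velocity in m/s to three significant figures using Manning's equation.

A = b·y = 47.336 × 0.74 = 35.03 m²
Wide channel: R ≈ y = 0.74 m
Q = (1/n)·A·R^(2/3)·S^(1/2) = (1/0.043) × 35.03 × 0.7400^(2/3) × 0.0010^(1/2) = 21.08 m³/s
V = Q/A = 21.08/35.03 = 0.6017 m/s

0.602 m/s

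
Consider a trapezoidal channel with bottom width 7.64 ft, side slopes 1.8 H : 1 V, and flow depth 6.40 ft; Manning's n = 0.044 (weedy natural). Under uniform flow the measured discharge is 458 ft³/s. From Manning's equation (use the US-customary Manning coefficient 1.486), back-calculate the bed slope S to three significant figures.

A = (b + z·y)·y = (7.64 + 1.8×6.40)×6.40 = 122.6 ft²
P = b + 2y√(1+z²) = 7.64 + 2×6.40×√(1+1.8²) = 34.00 ft
R = A/P = 122.6/34.00 = 3.607 ft
S = (Q·n / (1.486·A·R^(2/3)))² = (458×0.044 / (1.486×122.6×2.352))² = 0.002211

0.00221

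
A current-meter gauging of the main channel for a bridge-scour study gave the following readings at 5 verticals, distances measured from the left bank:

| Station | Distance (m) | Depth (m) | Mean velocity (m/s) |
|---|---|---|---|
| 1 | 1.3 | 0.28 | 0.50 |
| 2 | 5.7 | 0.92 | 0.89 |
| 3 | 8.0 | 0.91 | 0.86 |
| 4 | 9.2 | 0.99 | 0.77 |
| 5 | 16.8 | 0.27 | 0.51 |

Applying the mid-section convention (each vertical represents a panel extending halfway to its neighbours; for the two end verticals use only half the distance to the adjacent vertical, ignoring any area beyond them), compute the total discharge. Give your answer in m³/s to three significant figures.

8.30 m³/s

w_1 = (5.7 − 1.3)/2 = 2.2 m; q_1 = 0.50 × 0.28 × 2.2 = 0.3080 m³/s
w_2 = (8.0 − 1.3)/2 = 3.35 m; q_2 = 0.89 × 0.92 × 3.35 = 2.743 m³/s
w_3 = (9.2 − 5.7)/2 = 1.75 m; q_3 = 0.86 × 0.91 × 1.75 = 1.370 m³/s
w_4 = (16.8 − 8.0)/2 = 4.4 m; q_4 = 0.77 × 0.99 × 4.4 = 3.354 m³/s
w_5 = (16.8 − 9.2)/2 = 3.8 m; q_5 = 0.51 × 0.27 × 3.8 = 0.5233 m³/s
Q = Σ qᵢ = 8.298 m³/s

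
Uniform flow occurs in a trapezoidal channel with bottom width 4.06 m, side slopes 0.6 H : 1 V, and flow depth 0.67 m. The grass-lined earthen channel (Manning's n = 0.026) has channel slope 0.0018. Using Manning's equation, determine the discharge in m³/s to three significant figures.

3.20 m³/s

A = (b + z·y)·y = (4.06 + 0.6×0.67)×0.67 = 2.990 m²
P = b + 2y√(1+z²) = 4.06 + 2×0.67×√(1+0.6²) = 5.623 m
R = A/P = 2.990/5.623 = 0.5317 m
Q = (1/n)·A·R^(2/3)·S^(1/2) = (1/0.026) × 2.990 × 0.5317^(2/3) × 0.0018^(1/2) = 3.202 m³/s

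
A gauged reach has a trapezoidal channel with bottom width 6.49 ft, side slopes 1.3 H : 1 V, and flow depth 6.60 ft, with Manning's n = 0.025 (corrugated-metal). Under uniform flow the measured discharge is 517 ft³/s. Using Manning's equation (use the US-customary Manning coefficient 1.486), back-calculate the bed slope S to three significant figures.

A = (b + z·y)·y = (6.49 + 1.3×6.60)×6.60 = 99.46 ft²
P = b + 2y√(1+z²) = 6.49 + 2×6.60×√(1+1.3²) = 28.14 ft
R = A/P = 99.46/28.14 = 3.535 ft
S = (Q·n / (1.486·A·R^(2/3)))² = (517×0.025 / (1.486×99.46×2.320))² = 0.001420

0.00142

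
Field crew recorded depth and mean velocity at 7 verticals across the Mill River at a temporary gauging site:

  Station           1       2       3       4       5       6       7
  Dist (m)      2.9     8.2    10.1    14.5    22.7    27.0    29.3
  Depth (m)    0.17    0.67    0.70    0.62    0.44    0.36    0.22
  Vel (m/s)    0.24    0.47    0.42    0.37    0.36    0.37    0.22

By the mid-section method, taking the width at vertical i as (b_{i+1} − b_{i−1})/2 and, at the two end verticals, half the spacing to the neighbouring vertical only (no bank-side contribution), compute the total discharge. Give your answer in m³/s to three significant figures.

5.10 m³/s

w_1 = (8.2 − 2.9)/2 = 2.65 m; q_1 = 0.24 × 0.17 × 2.65 = 0.1081 m³/s
w_2 = (10.1 − 2.9)/2 = 3.6 m; q_2 = 0.47 × 0.67 × 3.6 = 1.134 m³/s
w_3 = (14.5 − 8.2)/2 = 3.15 m; q_3 = 0.42 × 0.70 × 3.15 = 0.9261 m³/s
w_4 = (22.7 − 10.1)/2 = 6.3 m; q_4 = 0.37 × 0.62 × 6.3 = 1.445 m³/s
w_5 = (27.0 − 14.5)/2 = 6.25 m; q_5 = 0.36 × 0.44 × 6.25 = 0.9900 m³/s
w_6 = (29.3 − 22.7)/2 = 3.3 m; q_6 = 0.37 × 0.36 × 3.3 = 0.4396 m³/s
w_7 = (29.3 − 27.0)/2 = 1.15 m; q_7 = 0.22 × 0.22 × 1.15 = 0.05566 m³/s
Q = Σ qᵢ = 5.098 m³/s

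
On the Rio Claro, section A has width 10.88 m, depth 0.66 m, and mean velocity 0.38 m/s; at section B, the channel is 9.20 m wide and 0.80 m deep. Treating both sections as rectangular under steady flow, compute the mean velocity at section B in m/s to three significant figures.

Q = A₁V₁ = (10.88×0.66) × 0.38 = 2.729 m³/s
A₂ = 9.20 × 0.80 = 7.360 m²
V₂ = Q/A₂ = 2.729/7.360 = 0.3707 m/s

0.371 m/s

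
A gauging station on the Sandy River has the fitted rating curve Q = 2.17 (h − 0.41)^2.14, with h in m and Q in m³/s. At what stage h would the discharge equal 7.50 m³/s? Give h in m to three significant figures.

2.20 m

h − h₀ = (Q/C)^(1/b) = (7.50/2.17)^(1/2.14) = 1.785 m
h = 0.41 + 1.785 = 2.195 m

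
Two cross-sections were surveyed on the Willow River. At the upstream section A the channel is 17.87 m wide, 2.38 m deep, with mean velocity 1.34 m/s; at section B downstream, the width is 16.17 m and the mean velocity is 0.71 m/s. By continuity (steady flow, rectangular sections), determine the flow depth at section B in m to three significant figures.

4.96 m

Q = A₁V₁ = (17.87×2.38) × 1.34 = 56.99 m³/s
d₂ = Q/(b₂ V₂) = 56.99/(16.17×0.71) = 4.964 m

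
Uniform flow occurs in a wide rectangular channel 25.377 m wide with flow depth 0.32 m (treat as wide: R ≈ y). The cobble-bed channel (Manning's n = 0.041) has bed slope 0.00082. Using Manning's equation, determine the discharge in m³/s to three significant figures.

2.65 m³/s

A = b·y = 25.377 × 0.32 = 8.121 m²
Wide channel: R ≈ y = 0.32 m
Q = (1/n)·A·R^(2/3)·S^(1/2) = (1/0.041) × 8.121 × 0.3200^(2/3) × 0.00082^(1/2) = 2.653 m³/s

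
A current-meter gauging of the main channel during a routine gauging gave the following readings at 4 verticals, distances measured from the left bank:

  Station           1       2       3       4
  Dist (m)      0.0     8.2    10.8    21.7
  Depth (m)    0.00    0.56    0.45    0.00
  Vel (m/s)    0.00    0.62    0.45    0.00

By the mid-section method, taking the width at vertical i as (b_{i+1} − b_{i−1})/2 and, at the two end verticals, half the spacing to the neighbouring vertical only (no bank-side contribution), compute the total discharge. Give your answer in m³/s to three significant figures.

3.24 m³/s

w_2 = (10.8 − 0.0)/2 = 5.4 m; q_2 = 0.62 × 0.56 × 5.4 = 1.875 m³/s
w_3 = (21.7 − 8.2)/2 = 6.75 m; q_3 = 0.45 × 0.45 × 6.75 = 1.367 m³/s
Stations 1, 4 contribute zero (depth or velocity is 0).
Q = Σ qᵢ = 3.242 m³/s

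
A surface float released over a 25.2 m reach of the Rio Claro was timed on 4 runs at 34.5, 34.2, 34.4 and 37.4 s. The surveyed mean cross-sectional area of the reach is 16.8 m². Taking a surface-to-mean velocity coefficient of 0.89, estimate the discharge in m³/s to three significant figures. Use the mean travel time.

10.7 m³/s

t̄ = (34.5 + 34.2 + 34.4 + 37.4) / 4 = 35.125 s
v_surface = L / t̄ = 25.2 / 35.125 = 0.7174 m/s
v_mean = 0.89 × 0.7174 = 0.6385 m/s
Q = A × v_mean = 16.8 × 0.6385 = 10.73 m³/s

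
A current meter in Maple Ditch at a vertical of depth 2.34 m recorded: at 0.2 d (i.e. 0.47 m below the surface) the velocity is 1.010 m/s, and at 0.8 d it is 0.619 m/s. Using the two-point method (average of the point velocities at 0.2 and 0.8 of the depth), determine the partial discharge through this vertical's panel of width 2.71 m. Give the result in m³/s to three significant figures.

5.17 m³/s

v̄ = (1.010 + 0.619) / 2 = 0.8145 m/s
q = v̄ × d × w = 0.8145 × 2.34 × 2.71 = 5.165 m³/s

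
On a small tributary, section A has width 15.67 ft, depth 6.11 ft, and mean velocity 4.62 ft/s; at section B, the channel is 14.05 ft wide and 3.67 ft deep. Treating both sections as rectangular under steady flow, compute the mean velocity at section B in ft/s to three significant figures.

Q = A₁V₁ = (15.67×6.11) × 4.62 = 442.3 ft³/s
A₂ = 14.05 × 3.67 = 51.56 ft²
V₂ = Q/A₂ = 442.3/51.56 = 8.578 ft/s

8.58 ft/s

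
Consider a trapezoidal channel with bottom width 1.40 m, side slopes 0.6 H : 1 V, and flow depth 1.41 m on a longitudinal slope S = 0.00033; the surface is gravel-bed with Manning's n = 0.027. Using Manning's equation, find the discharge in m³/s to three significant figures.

A = (b + z·y)·y = (1.40 + 0.6×1.41)×1.41 = 3.167 m²
P = b + 2y√(1+z²) = 1.40 + 2×1.41×√(1+0.6²) = 4.689 m
R = A/P = 3.167/4.689 = 0.6754 m
Q = (1/n)·A·R^(2/3)·S^(1/2) = (1/0.027) × 3.167 × 0.6754^(2/3) × 0.00033^(1/2) = 1.640 m³/s

1.64 m³/s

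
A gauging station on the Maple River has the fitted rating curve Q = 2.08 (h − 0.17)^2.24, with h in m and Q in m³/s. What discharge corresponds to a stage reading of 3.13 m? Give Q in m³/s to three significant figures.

23.6 m³/s

Q = 2.08 × (3.13 − 0.17)^2.24 = 2.08 × 2.96^2.24 = 23.65 m³/s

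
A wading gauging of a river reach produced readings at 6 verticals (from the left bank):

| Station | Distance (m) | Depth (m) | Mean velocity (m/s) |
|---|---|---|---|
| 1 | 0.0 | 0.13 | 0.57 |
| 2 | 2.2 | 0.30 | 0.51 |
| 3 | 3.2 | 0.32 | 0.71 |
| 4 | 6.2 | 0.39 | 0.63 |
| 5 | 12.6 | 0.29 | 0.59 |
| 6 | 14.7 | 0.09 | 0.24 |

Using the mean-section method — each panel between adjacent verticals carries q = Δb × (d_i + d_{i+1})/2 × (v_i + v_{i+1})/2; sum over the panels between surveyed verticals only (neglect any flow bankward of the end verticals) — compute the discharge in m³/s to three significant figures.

2.65 m³/s

Panel 1-2: Δb = 2.2 m, d̄ = (0.13+0.30)/2 = 0.215, v̄ = (0.57+0.51)/2 = 0.54 → q = 2.2×0.215×0.54 = 0.2554 m³/s
Panel 2-3: Δb = 1 m, d̄ = (0.30+0.32)/2 = 0.31, v̄ = (0.51+0.71)/2 = 0.61 → q = 1×0.31×0.61 = 0.1891 m³/s
Panel 3-4: Δb = 3 m, d̄ = (0.32+0.39)/2 = 0.355, v̄ = (0.71+0.63)/2 = 0.67 → q = 3×0.355×0.67 = 0.7136 m³/s
Panel 4-5: Δb = 6.4 m, d̄ = (0.39+0.29)/2 = 0.34, v̄ = (0.63+0.59)/2 = 0.61 → q = 6.4×0.34×0.61 = 1.327 m³/s
Panel 5-6: Δb = 2.1 m, d̄ = (0.29+0.09)/2 = 0.19, v̄ = (0.59+0.24)/2 = 0.415 → q = 2.1×0.19×0.415 = 0.1656 m³/s
Q = Σ q = 2.651 m³/s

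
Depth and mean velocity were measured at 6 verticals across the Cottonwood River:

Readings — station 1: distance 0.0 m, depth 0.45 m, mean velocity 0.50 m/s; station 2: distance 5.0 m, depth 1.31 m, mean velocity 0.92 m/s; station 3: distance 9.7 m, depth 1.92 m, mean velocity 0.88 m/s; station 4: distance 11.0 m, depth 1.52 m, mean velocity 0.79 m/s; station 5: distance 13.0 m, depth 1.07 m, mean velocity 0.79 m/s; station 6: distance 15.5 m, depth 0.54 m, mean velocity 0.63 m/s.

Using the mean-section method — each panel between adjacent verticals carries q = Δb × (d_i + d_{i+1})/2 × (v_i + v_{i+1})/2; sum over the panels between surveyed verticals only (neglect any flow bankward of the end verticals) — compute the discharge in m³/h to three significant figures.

Panel 1-2: Δb = 5 m, d̄ = (0.45+1.31)/2 = 0.88, v̄ = (0.50+0.92)/2 = 0.71 → q = 5×0.88×0.71 = 3.124 m³/s
Panel 2-3: Δb = 4.7 m, d̄ = (1.31+1.92)/2 = 1.615, v̄ = (0.92+0.88)/2 = 0.9 → q = 4.7×1.615×0.9 = 6.831 m³/s
Panel 3-4: Δb = 1.3 m, d̄ = (1.92+1.52)/2 = 1.72, v̄ = (0.88+0.79)/2 = 0.835 → q = 1.3×1.72×0.835 = 1.867 m³/s
Panel 4-5: Δb = 2 m, d̄ = (1.52+1.07)/2 = 1.295, v̄ = (0.79+0.79)/2 = 0.79 → q = 2×1.295×0.79 = 2.046 m³/s
Panel 5-6: Δb = 2.5 m, d̄ = (1.07+0.54)/2 = 0.805, v̄ = (0.79+0.63)/2 = 0.71 → q = 2.5×0.805×0.71 = 1.429 m³/s
Q = Σ q = 15.30 m³/s
= 15.30 × 3600 = 55070 m³/h

55100 m³/h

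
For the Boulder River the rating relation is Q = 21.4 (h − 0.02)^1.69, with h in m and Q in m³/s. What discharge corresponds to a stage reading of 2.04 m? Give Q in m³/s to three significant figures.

Q = 21.4 × (2.04 − 0.02)^1.69 = 21.4 × 2.02^1.69 = 70.22 m³/s

70.2 m³/s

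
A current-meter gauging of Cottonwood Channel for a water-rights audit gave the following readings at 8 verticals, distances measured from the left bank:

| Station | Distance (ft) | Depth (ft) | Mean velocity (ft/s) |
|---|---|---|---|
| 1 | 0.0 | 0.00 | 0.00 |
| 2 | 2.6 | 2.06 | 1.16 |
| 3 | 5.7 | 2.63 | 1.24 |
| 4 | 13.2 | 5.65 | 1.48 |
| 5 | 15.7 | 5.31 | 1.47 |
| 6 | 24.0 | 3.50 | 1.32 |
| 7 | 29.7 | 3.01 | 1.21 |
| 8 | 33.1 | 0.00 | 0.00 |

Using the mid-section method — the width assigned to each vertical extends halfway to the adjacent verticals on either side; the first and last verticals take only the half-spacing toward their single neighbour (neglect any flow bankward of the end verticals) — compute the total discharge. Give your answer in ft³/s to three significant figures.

157 ft³/s

w_2 = (5.7 − 0.0)/2 = 2.85 ft; q_2 = 1.16 × 2.06 × 2.85 = 6.810 ft³/s
w_3 = (13.2 − 2.6)/2 = 5.3 ft; q_3 = 1.24 × 2.63 × 5.3 = 17.28 ft³/s
w_4 = (15.7 − 5.7)/2 = 5 ft; q_4 = 1.48 × 5.65 × 5 = 41.81 ft³/s
w_5 = (24.0 − 13.2)/2 = 5.4 ft; q_5 = 1.47 × 5.31 × 5.4 = 42.15 ft³/s
w_6 = (29.7 − 15.7)/2 = 7 ft; q_6 = 1.32 × 3.50 × 7 = 32.34 ft³/s
w_7 = (33.1 − 24.0)/2 = 4.55 ft; q_7 = 1.21 × 3.01 × 4.55 = 16.57 ft³/s
Stations 1, 8 contribute zero (depth or velocity is 0).
Q = Σ qᵢ = 157.0 ft³/s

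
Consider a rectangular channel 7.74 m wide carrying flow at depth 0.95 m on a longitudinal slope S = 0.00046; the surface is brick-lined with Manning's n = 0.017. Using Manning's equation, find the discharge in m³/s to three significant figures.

A = b·y = 7.74 × 0.95 = 7.353 m²
P = b + 2y = 7.74 + 2×0.95 = 9.640 m
R = A/P = 7.353/9.640 = 0.7628 m
Q = (1/n)·A·R^(2/3)·S^(1/2) = (1/0.017) × 7.353 × 0.7628^(2/3) × 0.00046^(1/2) = 7.744 m³/s

7.74 m³/s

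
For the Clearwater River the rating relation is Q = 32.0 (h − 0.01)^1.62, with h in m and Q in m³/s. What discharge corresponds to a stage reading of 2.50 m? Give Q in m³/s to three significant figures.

Q = 32.0 × (2.50 − 0.01)^1.62 = 32.0 × 2.49^1.62 = 140.3 m³/s

140 m³/s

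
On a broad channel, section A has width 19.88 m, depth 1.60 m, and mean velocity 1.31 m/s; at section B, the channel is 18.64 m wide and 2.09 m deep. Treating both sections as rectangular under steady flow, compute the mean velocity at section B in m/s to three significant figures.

1.07 m/s

Q = A₁V₁ = (19.88×1.60) × 1.31 = 41.67 m³/s
A₂ = 18.64 × 2.09 = 38.96 m²
V₂ = Q/A₂ = 41.67/38.96 = 1.070 m/s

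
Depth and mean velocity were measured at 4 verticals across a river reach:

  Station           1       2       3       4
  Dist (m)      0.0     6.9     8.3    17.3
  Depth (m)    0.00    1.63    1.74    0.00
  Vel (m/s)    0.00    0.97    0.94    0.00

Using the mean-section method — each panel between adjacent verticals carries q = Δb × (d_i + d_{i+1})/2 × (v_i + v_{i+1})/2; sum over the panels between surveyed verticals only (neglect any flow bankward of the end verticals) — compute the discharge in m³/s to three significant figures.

Panel 1-2: Δb = 6.9 m, d̄ = (0.00+1.63)/2 = 0.815, v̄ = (0.00+0.97)/2 = 0.485 → q = 6.9×0.815×0.485 = 2.727 m³/s
Panel 2-3: Δb = 1.4 m, d̄ = (1.63+1.74)/2 = 1.685, v̄ = (0.97+0.94)/2 = 0.955 → q = 1.4×1.685×0.955 = 2.253 m³/s
Panel 3-4: Δb = 9 m, d̄ = (1.74+0.00)/2 = 0.87, v̄ = (0.94+0.00)/2 = 0.47 → q = 9×0.87×0.47 = 3.680 m³/s
Q = Σ q = 8.660 m³/s

8.66 m³/s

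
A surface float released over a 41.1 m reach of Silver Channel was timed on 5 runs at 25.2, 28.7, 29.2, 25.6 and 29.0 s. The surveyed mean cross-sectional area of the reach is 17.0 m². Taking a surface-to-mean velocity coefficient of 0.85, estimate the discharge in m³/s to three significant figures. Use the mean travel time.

21.6 m³/s

t̄ = (25.2 + 28.7 + 29.2 + 25.6 + 29.0) / 5 = 27.54 s
v_surface = L / t̄ = 41.1 / 27.54 = 1.492 m/s
v_mean = 0.85 × 1.492 = 1.269 m/s
Q = A × v_mean = 17.0 × 1.269 = 21.56 m³/s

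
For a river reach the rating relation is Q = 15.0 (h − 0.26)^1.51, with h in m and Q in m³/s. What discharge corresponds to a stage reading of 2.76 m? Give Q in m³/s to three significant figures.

59.8 m³/s

Q = 15.0 × (2.76 − 0.26)^1.51 = 15.0 × 2.5^1.51 = 59.84 m³/s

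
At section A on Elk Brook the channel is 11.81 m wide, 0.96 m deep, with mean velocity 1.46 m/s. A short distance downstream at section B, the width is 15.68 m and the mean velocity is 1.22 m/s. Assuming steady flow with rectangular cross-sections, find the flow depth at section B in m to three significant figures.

0.865 m

Q = A₁V₁ = (11.81×0.96) × 1.46 = 16.55 m³/s
d₂ = Q/(b₂ V₂) = 16.55/(15.68×1.22) = 0.8653 m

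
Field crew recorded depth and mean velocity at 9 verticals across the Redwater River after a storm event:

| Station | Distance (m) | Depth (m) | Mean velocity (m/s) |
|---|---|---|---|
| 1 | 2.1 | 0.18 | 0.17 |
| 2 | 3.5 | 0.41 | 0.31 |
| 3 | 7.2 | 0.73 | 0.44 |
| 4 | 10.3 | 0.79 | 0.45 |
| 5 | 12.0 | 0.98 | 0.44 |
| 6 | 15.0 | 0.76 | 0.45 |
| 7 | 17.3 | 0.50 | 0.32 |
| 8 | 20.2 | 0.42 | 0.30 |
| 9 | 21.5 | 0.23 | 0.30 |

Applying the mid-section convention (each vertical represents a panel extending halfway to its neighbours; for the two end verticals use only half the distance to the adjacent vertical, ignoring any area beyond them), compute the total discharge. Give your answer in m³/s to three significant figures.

4.94 m³/s

w_1 = (3.5 − 2.1)/2 = 0.7 m; q_1 = 0.17 × 0.18 × 0.7 = 0.02142 m³/s
w_2 = (7.2 − 2.1)/2 = 2.55 m; q_2 = 0.31 × 0.41 × 2.55 = 0.3241 m³/s
w_3 = (10.3 − 3.5)/2 = 3.4 m; q_3 = 0.44 × 0.73 × 3.4 = 1.092 m³/s
w_4 = (12.0 − 7.2)/2 = 2.4 m; q_4 = 0.45 × 0.79 × 2.4 = 0.8532 m³/s
w_5 = (15.0 − 10.3)/2 = 2.35 m; q_5 = 0.44 × 0.98 × 2.35 = 1.013 m³/s
w_6 = (17.3 − 12.0)/2 = 2.65 m; q_6 = 0.45 × 0.76 × 2.65 = 0.9063 m³/s
w_7 = (20.2 − 15.0)/2 = 2.6 m; q_7 = 0.32 × 0.50 × 2.6 = 0.4160 m³/s
w_8 = (21.5 − 17.3)/2 = 2.1 m; q_8 = 0.30 × 0.42 × 2.1 = 0.2646 m³/s
w_9 = (21.5 − 20.2)/2 = 0.65 m; q_9 = 0.30 × 0.23 × 0.65 = 0.04485 m³/s
Q = Σ qᵢ = 4.936 m³/s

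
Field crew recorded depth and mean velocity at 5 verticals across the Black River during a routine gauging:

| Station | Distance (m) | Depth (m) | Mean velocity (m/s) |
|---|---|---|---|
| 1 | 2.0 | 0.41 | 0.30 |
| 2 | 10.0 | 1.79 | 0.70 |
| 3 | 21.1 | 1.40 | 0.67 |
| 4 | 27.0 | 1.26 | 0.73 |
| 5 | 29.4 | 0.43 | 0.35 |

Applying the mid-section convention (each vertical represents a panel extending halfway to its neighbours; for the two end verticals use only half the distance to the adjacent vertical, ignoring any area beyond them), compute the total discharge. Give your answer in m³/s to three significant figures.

24.4 m³/s

w_1 = (10.0 − 2.0)/2 = 4 m; q_1 = 0.30 × 0.41 × 4 = 0.4920 m³/s
w_2 = (21.1 − 2.0)/2 = 9.55 m; q_2 = 0.70 × 1.79 × 9.55 = 11.97 m³/s
w_3 = (27.0 − 10.0)/2 = 8.5 m; q_3 = 0.67 × 1.40 × 8.5 = 7.973 m³/s
w_4 = (29.4 − 21.1)/2 = 4.15 m; q_4 = 0.73 × 1.26 × 4.15 = 3.817 m³/s
w_5 = (29.4 − 27.0)/2 = 1.2 m; q_5 = 0.35 × 0.43 × 1.2 = 0.1806 m³/s
Q = Σ qᵢ = 24.43 m³/s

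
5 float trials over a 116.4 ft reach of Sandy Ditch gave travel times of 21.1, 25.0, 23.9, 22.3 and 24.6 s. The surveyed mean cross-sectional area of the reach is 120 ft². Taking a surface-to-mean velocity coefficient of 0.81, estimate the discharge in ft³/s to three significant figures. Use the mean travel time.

t̄ = (21.1 + 25.0 + 23.9 + 22.3 + 24.6) / 5 = 23.38 s
v_surface = L / t̄ = 116.4 / 23.38 = 4.979 ft/s
v_mean = 0.81 × 4.979 = 4.033 ft/s
Q = A × v_mean = 120 × 4.033 = 483.9 ft³/s

484 ft³/s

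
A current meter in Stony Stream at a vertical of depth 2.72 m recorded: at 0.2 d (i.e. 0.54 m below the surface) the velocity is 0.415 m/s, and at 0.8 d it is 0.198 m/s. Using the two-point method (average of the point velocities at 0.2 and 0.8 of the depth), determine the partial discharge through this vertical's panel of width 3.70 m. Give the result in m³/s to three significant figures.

v̄ = (0.415 + 0.198) / 2 = 0.3065 m/s
q = v̄ × d × w = 0.3065 × 2.72 × 3.70 = 3.085 m³/s

3.08 m³/s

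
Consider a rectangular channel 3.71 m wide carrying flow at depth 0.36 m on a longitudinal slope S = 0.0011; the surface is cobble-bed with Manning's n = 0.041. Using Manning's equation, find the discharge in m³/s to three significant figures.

0.486 m³/s

A = b·y = 3.71 × 0.36 = 1.336 m²
P = b + 2y = 3.71 + 2×0.36 = 4.430 m
R = A/P = 1.336/4.430 = 0.3015 m
Q = (1/n)·A·R^(2/3)·S^(1/2) = (1/0.041) × 1.336 × 0.3015^(2/3) × 0.0011^(1/2) = 0.4858 m³/s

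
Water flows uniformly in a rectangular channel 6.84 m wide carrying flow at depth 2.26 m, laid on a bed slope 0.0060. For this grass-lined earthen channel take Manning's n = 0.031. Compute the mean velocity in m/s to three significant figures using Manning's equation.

3.07 m/s

A = b·y = 6.84 × 2.26 = 15.46 m²
P = b + 2y = 6.84 + 2×2.26 = 11.36 m
R = A/P = 15.46/11.36 = 1.361 m
Q = (1/n)·A·R^(2/3)·S^(1/2) = (1/0.031) × 15.46 × 1.361^(2/3) × 0.0060^(1/2) = 47.43 m³/s
V = Q/A = 47.43/15.46 = 3.068 m/s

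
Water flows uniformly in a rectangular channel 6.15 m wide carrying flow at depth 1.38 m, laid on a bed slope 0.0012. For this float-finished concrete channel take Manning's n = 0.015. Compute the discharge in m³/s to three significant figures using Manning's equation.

A = b·y = 6.15 × 1.38 = 8.487 m²
P = b + 2y = 6.15 + 2×1.38 = 8.910 m
R = A/P = 8.487/8.910 = 0.9525 m
Q = (1/n)·A·R^(2/3)·S^(1/2) = (1/0.015) × 8.487 × 0.9525^(2/3) × 0.0012^(1/2) = 18.97 m³/s

19.0 m³/s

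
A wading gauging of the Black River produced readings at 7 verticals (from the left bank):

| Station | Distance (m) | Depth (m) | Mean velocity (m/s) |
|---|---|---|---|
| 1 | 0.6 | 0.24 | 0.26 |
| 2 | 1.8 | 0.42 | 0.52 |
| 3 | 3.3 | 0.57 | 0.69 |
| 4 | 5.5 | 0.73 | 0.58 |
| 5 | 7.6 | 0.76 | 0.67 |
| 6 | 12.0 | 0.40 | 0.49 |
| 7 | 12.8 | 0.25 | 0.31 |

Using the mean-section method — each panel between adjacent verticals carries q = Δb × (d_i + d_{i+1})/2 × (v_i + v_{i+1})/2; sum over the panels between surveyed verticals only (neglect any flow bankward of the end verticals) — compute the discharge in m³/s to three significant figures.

4.07 m³/s

Panel 1-2: Δb = 1.2 m, d̄ = (0.24+0.42)/2 = 0.33, v̄ = (0.26+0.52)/2 = 0.39 → q = 1.2×0.33×0.39 = 0.1544 m³/s
Panel 2-3: Δb = 1.5 m, d̄ = (0.42+0.57)/2 = 0.495, v̄ = (0.52+0.69)/2 = 0.605 → q = 1.5×0.495×0.605 = 0.4492 m³/s
Panel 3-4: Δb = 2.2 m, d̄ = (0.57+0.73)/2 = 0.65, v̄ = (0.69+0.58)/2 = 0.635 → q = 2.2×0.65×0.635 = 0.9081 m³/s
Panel 4-5: Δb = 2.1 m, d̄ = (0.73+0.76)/2 = 0.745, v̄ = (0.58+0.67)/2 = 0.625 → q = 2.1×0.745×0.625 = 0.9778 m³/s
Panel 5-6: Δb = 4.4 m, d̄ = (0.76+0.40)/2 = 0.58, v̄ = (0.67+0.49)/2 = 0.58 → q = 4.4×0.58×0.58 = 1.480 m³/s
Panel 6-7: Δb = 0.8 m, d̄ = (0.40+0.25)/2 = 0.325, v̄ = (0.49+0.31)/2 = 0.4 → q = 0.8×0.325×0.4 = 0.1040 m³/s
Q = Σ q = 4.074 m³/s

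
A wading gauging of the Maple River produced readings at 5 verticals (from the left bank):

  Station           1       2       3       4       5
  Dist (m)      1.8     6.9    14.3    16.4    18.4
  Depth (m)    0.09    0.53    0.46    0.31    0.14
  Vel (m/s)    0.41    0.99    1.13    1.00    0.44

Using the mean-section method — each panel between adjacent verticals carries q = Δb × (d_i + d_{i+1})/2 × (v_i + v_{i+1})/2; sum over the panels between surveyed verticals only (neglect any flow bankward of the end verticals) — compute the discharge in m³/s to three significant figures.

Panel 1-2: Δb = 5.1 m, d̄ = (0.09+0.53)/2 = 0.31, v̄ = (0.41+0.99)/2 = 0.7 → q = 5.1×0.31×0.7 = 1.107 m³/s
Panel 2-3: Δb = 7.4 m, d̄ = (0.53+0.46)/2 = 0.495, v̄ = (0.99+1.13)/2 = 1.06 → q = 7.4×0.495×1.06 = 3.883 m³/s
Panel 3-4: Δb = 2.1 m, d̄ = (0.46+0.31)/2 = 0.385, v̄ = (1.13+1.00)/2 = 1.065 → q = 2.1×0.385×1.065 = 0.8611 m³/s
Panel 4-5: Δb = 2 m, d̄ = (0.31+0.14)/2 = 0.225, v̄ = (1.00+0.44)/2 = 0.72 → q = 2×0.225×0.72 = 0.3240 m³/s
Q = Σ q = 6.175 m³/s

6.17 m³/s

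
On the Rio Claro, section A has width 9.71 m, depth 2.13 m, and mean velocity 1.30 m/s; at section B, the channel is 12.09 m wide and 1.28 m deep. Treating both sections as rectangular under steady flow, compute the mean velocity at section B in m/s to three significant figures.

1.74 m/s

Q = A₁V₁ = (9.71×2.13) × 1.30 = 26.89 m³/s
A₂ = 12.09 × 1.28 = 15.48 m²
V₂ = Q/A₂ = 26.89/15.48 = 1.737 m/s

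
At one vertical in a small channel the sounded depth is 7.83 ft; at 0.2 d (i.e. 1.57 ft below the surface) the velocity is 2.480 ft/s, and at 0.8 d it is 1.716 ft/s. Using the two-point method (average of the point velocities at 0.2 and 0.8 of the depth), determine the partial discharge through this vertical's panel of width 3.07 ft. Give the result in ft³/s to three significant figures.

50.4 ft³/s

v̄ = (2.480 + 1.716) / 2 = 2.098 ft/s
q = v̄ × d × w = 2.098 × 7.83 × 3.07 = 50.43 ft³/s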